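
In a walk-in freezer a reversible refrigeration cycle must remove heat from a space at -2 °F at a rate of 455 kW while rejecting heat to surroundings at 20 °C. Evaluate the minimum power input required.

Ẇ_in ≈ 69.6 kW

T_H = 20 °C → 20 + 273.15 = 293.15 K.
T_C = -2 °F → (-2 − 32) × 5/9 = -18.89 °C = 254.26 K.
For a reversible refrigerator, COP_R = T_C/(T_H − T_C) = 254.26/38.89 = 6.5381.
W = Q_C/COP_R = 455/6.5381 = 69.6 kW.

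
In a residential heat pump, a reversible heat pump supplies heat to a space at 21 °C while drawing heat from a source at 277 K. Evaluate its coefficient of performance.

COP_HP ≈ 17.15

T_H = 21 °C → 21 + 273.15 = 294.15 K.
COP_HP = T_H/(T_H − T_C) = 294.15/(294.15 − 277.00) = 17.15.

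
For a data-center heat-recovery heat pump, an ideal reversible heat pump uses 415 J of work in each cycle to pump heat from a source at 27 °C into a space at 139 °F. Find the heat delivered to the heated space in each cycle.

T_H = 139 °F → (139 − 32) × 5/9 = 59.44 °C = 332.59 K.
T_C = 27 °C → 27 + 273.15 = 300.15 K.
The Carnot heat-pump COP is COP_HP = T_H/(T_H − T_C) = 332.59/32.44 = 10.2512.
Q_H = COP_HP · W = 10.2512 × 415 = 4254 J.

Q_H ≈ 4254 J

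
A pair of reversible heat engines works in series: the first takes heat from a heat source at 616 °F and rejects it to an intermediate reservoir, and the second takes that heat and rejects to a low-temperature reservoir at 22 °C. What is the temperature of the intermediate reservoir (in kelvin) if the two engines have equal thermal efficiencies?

T_m ≈ 420 K

T_H = 616 °F → (616 − 32) × 5/9 = 324.44 °C = 597.59 K.
T_C = 22 °C → 22 + 273.15 = 295.15 K.
Equal efficiencies require 1 − T_m/T_H = 1 − T_C/T_m, i.e. T_m/T_H = T_C/T_m, so T_m = √(T_H·T_C) = √(597.59 × 295.15) = 420 K.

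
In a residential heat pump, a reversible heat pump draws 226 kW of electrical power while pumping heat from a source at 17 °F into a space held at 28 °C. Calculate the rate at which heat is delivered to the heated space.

Q̇_H ≈ 1870 kW

T_H = 28 °C → 28 + 273.15 = 301.15 K.
T_C = 17 °F → (17 − 32) × 5/9 = -8.33 °C = 264.82 K.
The Carnot heat-pump COP is COP_HP = T_H/(T_H − T_C) = 301.15/36.33 = 8.2885.
Q_H = COP_HP · W = 8.2885 × 226 = 1870 kW.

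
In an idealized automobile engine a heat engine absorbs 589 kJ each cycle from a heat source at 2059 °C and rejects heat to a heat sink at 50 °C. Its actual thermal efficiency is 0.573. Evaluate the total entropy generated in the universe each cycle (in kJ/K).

T_H = 2059 °C → 2059 + 273.15 = 2332.15 K.
T_C = 50 °C → 50 + 273.15 = 323.15 K.
W = η·Q_H = 0.573 × 589 = 337.5 kJ, so Q_C = Q_H − W = 251.5 kJ.
Entropy balance on the reservoirs: −Q_H/T_H = -0.2526 kJ/K, +Q_C/T_C = 0.7783 kJ/K.
ΔS_univ = −Q_H/T_H + Q_C/T_C = 0.5257 kJ/K (> 0, since η = 0.573 < η_Carnot = 0.861).

ΔS_univ ≈ 0.5257 kJ/K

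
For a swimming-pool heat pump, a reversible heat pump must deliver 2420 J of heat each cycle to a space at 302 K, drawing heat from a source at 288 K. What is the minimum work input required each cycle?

W_in ≈ 112.2 J

Reversible heating COP: COP_HP = T_H/(T_H − T_C) = 302.00/14.00 = 21.5714.
W = Q_H/COP_HP = 2420/21.5714 = 112.2 J.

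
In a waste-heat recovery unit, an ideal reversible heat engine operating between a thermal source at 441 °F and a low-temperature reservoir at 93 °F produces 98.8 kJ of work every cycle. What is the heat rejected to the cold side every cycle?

Q_C ≈ 157 kJ

T_H = 441 °F → (441 − 32) × 5/9 = 227.22 °C = 500.37 K.
T_C = 93 °F → (93 − 32) × 5/9 = 33.89 °C = 307.04 K.
The Carnot efficiency is η = 1 − T_C/T_H = 1 − 307.04/500.37 = 0.3864.
Since Q_C/Q_H = T_C/T_H and Q_H = W/η, Q_C = W·T_C/(T_H − T_C) = 98.8 × 307.04/193.33 = 157 kJ.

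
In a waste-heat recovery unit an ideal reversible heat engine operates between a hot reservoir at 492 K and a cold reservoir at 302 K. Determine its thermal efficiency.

Since the cycle is reversible, η = 1 − T_C/T_H = 1 − 302.00/492.00 = 0.386.

η ≈ 0.386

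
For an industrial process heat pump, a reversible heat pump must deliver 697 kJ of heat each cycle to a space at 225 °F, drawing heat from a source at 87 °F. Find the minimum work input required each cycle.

W_in ≈ 140 kJ

T_H = 225 °F → (225 − 32) × 5/9 = 107.22 °C = 380.37 K.
T_C = 87 °F → (87 − 32) × 5/9 = 30.56 °C = 303.71 K.
Reversible heating COP: COP_HP = T_H/(T_H − T_C) = 380.37/76.67 = 4.9614.
W = Q_H/COP_HP = 697/4.9614 = 140 kJ.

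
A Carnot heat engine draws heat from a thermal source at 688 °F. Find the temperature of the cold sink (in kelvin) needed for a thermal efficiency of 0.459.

T_C ≈ 344.9 K

T_H = 688 °F → (688 − 32) × 5/9 = 364.44 °C = 637.59 K.
From η = 1 − T_C/T_H, T_C = T_H·(1 − η) = 637.59 × (1 − 0.459) = 344.9 K.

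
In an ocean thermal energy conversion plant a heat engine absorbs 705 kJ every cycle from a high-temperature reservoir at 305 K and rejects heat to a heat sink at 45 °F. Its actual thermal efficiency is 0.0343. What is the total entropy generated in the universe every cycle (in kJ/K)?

ΔS_univ ≈ 0.1168 kJ/K

T_C = 45 °F → (45 − 32) × 5/9 = 7.22 °C = 280.37 K.
W = η·Q_H = 0.0343 × 705 = 24.18 kJ, so Q_C = Q_H − W = 680.8 kJ.
Entropy balance on the reservoirs: −Q_H/T_H = -2.311 kJ/K, +Q_C/T_C = 2.428 kJ/K.
ΔS_univ = −Q_H/T_H + Q_C/T_C = 0.1168 kJ/K (> 0, since η = 0.0343 < η_Carnot = 0.081).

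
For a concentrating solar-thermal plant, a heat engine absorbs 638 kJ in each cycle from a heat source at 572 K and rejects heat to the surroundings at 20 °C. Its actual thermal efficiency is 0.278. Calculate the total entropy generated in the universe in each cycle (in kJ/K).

ΔS_univ ≈ 0.4559 kJ/K

T_C = 20 °C → 20 + 273.15 = 293.15 K.
W = η·Q_H = 0.278 × 638 = 177.4 kJ, so Q_C = Q_H − W = 460.6 kJ.
Reservoir entropy changes: ΔS_H = −Q_H/T_H = −638/572.00 = -1.115 kJ/K and ΔS_C = +Q_C/T_C = 460.6/293.15 = 1.571 kJ/K.
ΔS_univ = −Q_H/T_H + Q_C/T_C = 0.4559 kJ/K (> 0, since η = 0.278 < η_Carnot = 0.488).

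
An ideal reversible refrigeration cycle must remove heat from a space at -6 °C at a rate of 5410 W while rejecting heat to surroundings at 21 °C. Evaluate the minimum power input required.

T_H = 21 °C → 21 + 273.15 = 294.15 K.
T_C = -6 °C → -6 + 273.15 = 267.15 K.
The reversible coefficient of performance is COP_R = T_C/(T_H − T_C) = 267.15/27.00 = 9.8944.
W = Q_C/COP_R = 5410/9.8944 = 547 W.

Ẇ_in ≈ 547 W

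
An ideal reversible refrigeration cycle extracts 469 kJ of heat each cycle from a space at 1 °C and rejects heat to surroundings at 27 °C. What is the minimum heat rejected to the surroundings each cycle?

T_H = 27 °C → 27 + 273.15 = 300.15 K.
T_C = 1 °C → 1 + 273.15 = 274.15 K.
For a reversible cycle Q_H/Q_C = T_H/T_C, so Q_H = Q_C·T_H/T_C = 469 × 300.15/274.15 = 513 kJ.

Q_H ≈ 513 kJ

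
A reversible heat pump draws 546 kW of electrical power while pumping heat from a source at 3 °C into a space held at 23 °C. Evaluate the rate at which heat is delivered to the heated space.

T_H = 23 °C → 23 + 273.15 = 296.15 K.
T_C = 3 °C → 3 + 273.15 = 276.15 K.
COP_HP = T_H/(T_H − T_C) = 296.15/20.00 = 14.8075.
Q_H = COP_HP · W = 14.8075 × 546 = 8080 kW.

Q̇_H ≈ 8080 kW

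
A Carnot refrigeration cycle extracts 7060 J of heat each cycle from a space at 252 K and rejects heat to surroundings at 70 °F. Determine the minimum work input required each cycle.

T_H = 70 °F → (70 − 32) × 5/9 = 21.11 °C = 294.26 K.
Carnot COP: COP_R = T_C/(T_H − T_C) = 252.00/42.26 = 5.9629.
W = Q_C/COP_R = 7060/5.9629 = 1184 J.

W_in ≈ 1184 J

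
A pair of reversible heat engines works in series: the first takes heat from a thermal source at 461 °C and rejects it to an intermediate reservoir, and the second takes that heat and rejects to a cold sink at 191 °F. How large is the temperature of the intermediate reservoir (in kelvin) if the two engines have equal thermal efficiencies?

T_H = 461 °C → 461 + 273.15 = 734.15 K.
T_C = 191 °F → (191 − 32) × 5/9 = 88.33 °C = 361.48 K.
Equal efficiencies require 1 − T_m/T_H = 1 − T_C/T_m, i.e. T_m/T_H = T_C/T_m, so T_m = √(T_H·T_C) = √(734.15 × 361.48) = 515 K.

T_m ≈ 515 K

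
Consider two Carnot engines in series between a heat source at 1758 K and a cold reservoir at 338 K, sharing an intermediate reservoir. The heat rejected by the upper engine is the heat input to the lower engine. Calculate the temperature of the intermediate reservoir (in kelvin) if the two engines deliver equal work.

T_m ≈ 1050 K

For reversible stages Q_m = Q_H·(T_m/T_H). Setting W₁ = Q_H(1 − T_m/T_H) equal to W₂ = Q_m(1 − T_C/T_m) = Q_H·(T_m − T_C)/T_H gives T_H − T_m = T_m − T_C, so T_m = (T_H + T_C)/2 = (1758.00 + 338.00)/2 = 1050 K.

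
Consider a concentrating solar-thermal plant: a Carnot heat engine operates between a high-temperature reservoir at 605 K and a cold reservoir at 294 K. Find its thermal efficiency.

Carnot efficiency: η = 1 − T_C/T_H = 1 − 294.00/605.00 = 0.5140.

η ≈ 0.5140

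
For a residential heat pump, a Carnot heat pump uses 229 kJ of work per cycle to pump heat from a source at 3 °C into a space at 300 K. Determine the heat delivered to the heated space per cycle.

Q_H ≈ 2880 kJ

T_C = 3 °C → 3 + 273.15 = 276.15 K.
COP_HP = T_H/(T_H − T_C) = 300.00/23.85 = 12.5786.
Q_H = COP_HP · W = 12.5786 × 229 = 2880 kJ.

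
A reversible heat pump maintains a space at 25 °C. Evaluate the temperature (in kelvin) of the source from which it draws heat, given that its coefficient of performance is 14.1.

T_H = 25 °C → 25 + 273.15 = 298.15 K.
COP_HP = T_H/(T_H − T_C) ⇒ T_C = T_H·(COP_HP − 1)/COP_HP = 298.15 × (14.1 − 1)/14.1 = 277 K.

T_C ≈ 277 K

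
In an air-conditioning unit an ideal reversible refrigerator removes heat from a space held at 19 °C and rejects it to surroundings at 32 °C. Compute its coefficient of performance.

T_H = 32 °C → 32 + 273.15 = 305.15 K.
T_C = 19 °C → 19 + 273.15 = 292.15 K.
The reversible coefficient of performance is COP_R = T_C/(T_H − T_C) = 292.15/(305.15 − 292.15) = 22.5.

COP_R ≈ 22.5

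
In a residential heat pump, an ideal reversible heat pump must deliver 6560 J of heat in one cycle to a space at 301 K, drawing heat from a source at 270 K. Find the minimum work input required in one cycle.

W_in ≈ 676 J

The Carnot heat-pump COP is COP_HP = T_H/(T_H − T_C) = 301.00/31.00 = 9.7097.
W = Q_H/COP_HP = 6560/9.7097 = 676 J.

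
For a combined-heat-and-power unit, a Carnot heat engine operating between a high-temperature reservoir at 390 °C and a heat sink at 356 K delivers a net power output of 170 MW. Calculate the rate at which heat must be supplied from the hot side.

Q̇_H ≈ 367 MW

T_H = 390 °C → 390 + 273.15 = 663.15 K.
For a reversible engine, η = 1 − T_C/T_H = 1 − 356.00/663.15 = 0.4632.
Q_H = W/η = 170/0.4632 = 367 MW.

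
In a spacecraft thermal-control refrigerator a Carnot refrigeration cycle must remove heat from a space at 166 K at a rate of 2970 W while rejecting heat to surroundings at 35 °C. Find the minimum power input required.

Ẇ_in ≈ 2543 W

T_H = 35 °C → 35 + 273.15 = 308.15 K.
Carnot COP: COP_R = T_C/(T_H − T_C) = 166.00/142.15 = 1.1678.
W = Q_C/COP_R = 2970/1.1678 = 2543 W.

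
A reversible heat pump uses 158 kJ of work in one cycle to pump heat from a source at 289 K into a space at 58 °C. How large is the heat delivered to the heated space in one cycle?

T_H = 58 °C → 58 + 273.15 = 331.15 K.
Reversible heating COP: COP_HP = T_H/(T_H − T_C) = 331.15/42.15 = 7.8565.
Q_H = COP_HP · W = 7.8565 × 158 = 1241 kJ.

Q_H ≈ 1241 kJ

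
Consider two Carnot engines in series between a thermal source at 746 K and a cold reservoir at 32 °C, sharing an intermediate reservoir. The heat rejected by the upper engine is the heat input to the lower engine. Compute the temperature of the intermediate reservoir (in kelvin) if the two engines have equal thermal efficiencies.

T_m ≈ 477 K

T_C = 32 °C → 32 + 273.15 = 305.15 K.
Equal efficiencies require 1 − T_m/T_H = 1 − T_C/T_m, i.e. T_m/T_H = T_C/T_m, so T_m = √(T_H·T_C) = √(746.00 × 305.15) = 477 K.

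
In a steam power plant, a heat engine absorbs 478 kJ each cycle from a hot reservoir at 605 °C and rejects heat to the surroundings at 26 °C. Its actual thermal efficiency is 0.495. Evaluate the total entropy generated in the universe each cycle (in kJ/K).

ΔS_univ ≈ 0.263 kJ/K

T_H = 605 °C → 605 + 273.15 = 878.15 K.
T_C = 26 °C → 26 + 273.15 = 299.15 K.
W = η·Q_H = 0.495 × 478 = 236.6 kJ, so Q_C = Q_H − W = 241.4 kJ.
Entropy balance on the reservoirs: −Q_H/T_H = -0.5443 kJ/K, +Q_C/T_C = 0.8069 kJ/K.
ΔS_univ = −Q_H/T_H + Q_C/T_C = 0.263 kJ/K (> 0, since η = 0.495 < η_Carnot = 0.659).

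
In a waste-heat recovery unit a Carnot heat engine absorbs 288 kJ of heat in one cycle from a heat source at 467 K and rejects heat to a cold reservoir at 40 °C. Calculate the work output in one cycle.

W ≈ 94.9 kJ

T_C = 40 °C → 40 + 273.15 = 313.15 K.
η_rev = 1 − T_C/T_H = 1 − 313.15/467.00 = 0.3294.
W = η·Q_H = 0.3294 × 288 = 94.9 kJ.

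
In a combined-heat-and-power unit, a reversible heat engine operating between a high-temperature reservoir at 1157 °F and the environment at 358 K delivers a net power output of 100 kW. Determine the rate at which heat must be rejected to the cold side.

T_H = 1157 °F → (1157 − 32) × 5/9 = 625.00 °C = 898.15 K.
η_rev = 1 − T_C/T_H = 1 − 358.00/898.15 = 0.6014.
Since Q_C/Q_H = T_C/T_H and Q_H = W/η, Q_C = W·T_C/(T_H − T_C) = 100 × 358.00/540.15 = 66.3 kW.

Q̇_C ≈ 66.3 kW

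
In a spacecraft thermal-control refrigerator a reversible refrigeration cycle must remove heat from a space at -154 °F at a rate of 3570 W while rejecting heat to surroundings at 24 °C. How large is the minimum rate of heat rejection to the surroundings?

T_H = 24 °C → 24 + 273.15 = 297.15 K.
T_C = -154 °F → (-154 − 32) × 5/9 = -103.33 °C = 169.82 K.
For a reversible cycle Q_H/Q_C = T_H/T_C, so Q_H = Q_C·T_H/T_C = 3570 × 297.15/169.82 = 6247 W.

Q̇_H ≈ 6247 W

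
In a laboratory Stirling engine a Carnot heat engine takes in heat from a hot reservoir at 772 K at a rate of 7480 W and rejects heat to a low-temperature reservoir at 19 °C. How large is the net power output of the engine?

T_C = 19 °C → 19 + 273.15 = 292.15 K.
η_rev = 1 − T_C/T_H = 1 − 292.15/772.00 = 0.6216.
W = η·Q_H = 0.6216 × 7480 = 4650 W.

Ẇ ≈ 4650 W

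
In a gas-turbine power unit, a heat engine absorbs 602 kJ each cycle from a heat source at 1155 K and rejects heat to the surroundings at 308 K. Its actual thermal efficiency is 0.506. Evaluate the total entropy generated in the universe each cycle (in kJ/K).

W = η·Q_H = 0.506 × 602 = 304.6 kJ, so Q_C = Q_H − W = 297.4 kJ.
Reservoir entropy changes: ΔS_H = −Q_H/T_H = −602/1155.00 = -0.5212 kJ/K and ΔS_C = +Q_C/T_C = 297.4/308.00 = 0.9655 kJ/K.
ΔS_univ = −Q_H/T_H + Q_C/T_C = 0.444 kJ/K (> 0, since η = 0.506 < η_Carnot = 0.733).

ΔS_univ ≈ 0.444 kJ/K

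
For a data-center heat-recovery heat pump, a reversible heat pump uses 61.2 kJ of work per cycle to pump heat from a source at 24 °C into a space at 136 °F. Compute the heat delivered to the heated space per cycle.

T_H = 136 °F → (136 − 32) × 5/9 = 57.78 °C = 330.93 K.
T_C = 24 °C → 24 + 273.15 = 297.15 K.
Reversible heating COP: COP_HP = T_H/(T_H − T_C) = 330.93/33.78 = 9.7972.
Q_H = COP_HP · W = 9.7972 × 61.2 = 599.6 kJ.

Q_H ≈ 599.6 kJ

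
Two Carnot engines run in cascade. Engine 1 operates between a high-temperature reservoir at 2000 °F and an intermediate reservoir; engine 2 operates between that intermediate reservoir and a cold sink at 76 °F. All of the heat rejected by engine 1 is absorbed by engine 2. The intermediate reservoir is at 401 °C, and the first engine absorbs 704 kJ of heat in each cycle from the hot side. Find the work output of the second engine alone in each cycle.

W₂ ≈ 194 kJ

T_H = 2000 °F → (2000 − 32) × 5/9 = 1093.33 °C = 1366.48 K.
T_C = 76 °F → (76 − 32) × 5/9 = 24.44 °C = 297.59 K.
T_m = 401 °C → 401 + 273.15 = 674.15 K.
Heat entering the second stage: Q_m = Q_H·(T_m/T_H) = 704 × 674.15/1366.48 = 347 kJ.
Second-stage efficiency η₂ = 1 − T_C/T_m = 1 − 297.59/674.15 = 0.5586, so W₂ = η₂·Q_m = 194 kJ.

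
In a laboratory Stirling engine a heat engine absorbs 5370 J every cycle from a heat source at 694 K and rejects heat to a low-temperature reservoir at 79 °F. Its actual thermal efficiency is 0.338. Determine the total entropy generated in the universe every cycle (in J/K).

ΔS_univ ≈ 4.14 J/K

T_C = 79 °F → (79 − 32) × 5/9 = 26.11 °C = 299.26 K.
W = η·Q_H = 0.338 × 5370 = 1815 J, so Q_C = Q_H − W = 3555 J.
Reservoir entropy changes: ΔS_H = −Q_H/T_H = −5370/694.00 = -7.738 J/K and ΔS_C = +Q_C/T_C = 3555/299.26 = 11.88 J/K.
ΔS_univ = −Q_H/T_H + Q_C/T_C = 4.14 J/K (> 0, since η = 0.338 < η_Carnot = 0.569).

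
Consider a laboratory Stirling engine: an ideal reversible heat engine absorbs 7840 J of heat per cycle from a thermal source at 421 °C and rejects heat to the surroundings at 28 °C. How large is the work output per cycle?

W ≈ 4439 J

T_H = 421 °C → 421 + 273.15 = 694.15 K.
T_C = 28 °C → 28 + 273.15 = 301.15 K.
Since the cycle is reversible, η = 1 − T_C/T_H = 1 − 301.15/694.15 = 0.5662.
W = η·Q_H = 0.5662 × 7840 = 4439 J.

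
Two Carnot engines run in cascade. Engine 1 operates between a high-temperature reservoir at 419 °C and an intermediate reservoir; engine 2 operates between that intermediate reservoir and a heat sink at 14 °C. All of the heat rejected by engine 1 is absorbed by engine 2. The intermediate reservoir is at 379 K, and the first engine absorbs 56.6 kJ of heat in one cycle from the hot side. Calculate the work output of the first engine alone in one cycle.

T_H = 419 °C → 419 + 273.15 = 692.15 K.
T_C = 14 °C → 14 + 273.15 = 287.15 K.
First-stage efficiency η₁ = 1 − T_m/T_H = 1 − 379.00/692.15 = 0.4524.
W₁ = η₁·Q_H = 0.4524 × 56.6 = 25.6 kJ.

W₁ ≈ 25.6 kJ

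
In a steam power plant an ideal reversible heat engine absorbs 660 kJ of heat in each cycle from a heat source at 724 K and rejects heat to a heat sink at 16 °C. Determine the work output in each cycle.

T_C = 16 °C → 16 + 273.15 = 289.15 K.
Carnot efficiency: η = 1 − T_C/T_H = 1 − 289.15/724.00 = 0.6006.
W = η·Q_H = 0.6006 × 660 = 396 kJ.

W ≈ 396 kJ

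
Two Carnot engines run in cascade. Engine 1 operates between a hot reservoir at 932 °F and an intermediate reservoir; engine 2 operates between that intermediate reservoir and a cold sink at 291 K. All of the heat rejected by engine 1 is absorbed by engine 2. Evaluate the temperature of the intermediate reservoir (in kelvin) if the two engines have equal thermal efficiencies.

T_H = 932 °F → (932 − 32) × 5/9 = 500.00 °C = 773.15 K.
Equal efficiencies require 1 − T_m/T_H = 1 − T_C/T_m, i.e. T_m/T_H = T_C/T_m, so T_m = √(T_H·T_C) = √(773.15 × 291.00) = 474 K.

T_m ≈ 474 K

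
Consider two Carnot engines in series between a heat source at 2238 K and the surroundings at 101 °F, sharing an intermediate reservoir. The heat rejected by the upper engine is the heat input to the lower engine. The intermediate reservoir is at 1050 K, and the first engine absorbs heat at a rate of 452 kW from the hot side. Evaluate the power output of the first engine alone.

T_C = 101 °F → (101 − 32) × 5/9 = 38.33 °C = 311.48 K.
First-stage efficiency η₁ = 1 − T_m/T_H = 1 − 1050.00/2238.00 = 0.5308.
W₁ = η₁·Q_H = 0.5308 × 452 = 240 kW.

Ẇ₁ ≈ 240 kW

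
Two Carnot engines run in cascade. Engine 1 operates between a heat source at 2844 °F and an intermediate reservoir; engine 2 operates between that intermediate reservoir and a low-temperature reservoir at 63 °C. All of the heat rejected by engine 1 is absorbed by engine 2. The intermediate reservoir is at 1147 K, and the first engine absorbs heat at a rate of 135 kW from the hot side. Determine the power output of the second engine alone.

Ẇ₂ ≈ 59.6 kW

T_H = 2844 °F → (2844 − 32) × 5/9 = 1562.22 °C = 1835.37 K.
T_C = 63 °C → 63 + 273.15 = 336.15 K.
Heat entering the second stage: Q_m = Q_H·(T_m/T_H) = 135 × 1147.00/1835.37 = 84.4 kW.
Second-stage efficiency η₂ = 1 − T_C/T_m = 1 − 336.15/1147.00 = 0.7069, so W₂ = η₂·Q_m = 59.6 kW.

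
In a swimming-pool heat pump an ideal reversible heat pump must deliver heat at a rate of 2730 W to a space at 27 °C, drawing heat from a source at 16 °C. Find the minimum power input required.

Ẇ_in ≈ 100.0 W

T_H = 27 °C → 27 + 273.15 = 300.15 K.
T_C = 16 °C → 16 + 273.15 = 289.15 K.
Reversible heating COP: COP_HP = T_H/(T_H − T_C) = 300.15/11.00 = 27.2864.
W = Q_H/COP_HP = 2730/27.2864 = 100.0 W.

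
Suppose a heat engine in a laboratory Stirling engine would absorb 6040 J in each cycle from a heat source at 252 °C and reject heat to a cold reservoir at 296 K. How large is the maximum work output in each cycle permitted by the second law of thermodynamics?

T_H = 252 °C → 252 + 273.15 = 525.15 K.
By the Carnot theorem, η_max = 1 − T_C/T_H = 1 − 296.00/525.15 = 0.4364.
W_max = η_max · Q_H = 0.4364 × 6040 = 2640 J.

W_max ≈ 2640 J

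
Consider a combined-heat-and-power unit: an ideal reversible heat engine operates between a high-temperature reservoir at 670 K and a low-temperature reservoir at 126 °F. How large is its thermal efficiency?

T_C = 126 °F → (126 − 32) × 5/9 = 52.22 °C = 325.37 K.
η_rev = 1 − T_C/T_H = 1 − 325.37/670.00 = 0.5144.

η ≈ 0.5144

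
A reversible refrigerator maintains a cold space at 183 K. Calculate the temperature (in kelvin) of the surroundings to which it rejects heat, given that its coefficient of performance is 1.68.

COP_R = T_C/(T_H − T_C) ⇒ T_H = T_C·(1 + 1/COP_R) = 183.00 × (1 + 1/1.68) = 291.9 K.

T_H ≈ 291.9 K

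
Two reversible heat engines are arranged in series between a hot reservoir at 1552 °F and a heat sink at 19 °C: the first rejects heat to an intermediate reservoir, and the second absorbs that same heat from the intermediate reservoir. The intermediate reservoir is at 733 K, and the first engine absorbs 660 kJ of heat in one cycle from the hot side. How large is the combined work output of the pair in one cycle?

W_total ≈ 487 kJ

T_H = 1552 °F → (1552 − 32) × 5/9 = 844.44 °C = 1117.59 K.
T_C = 19 °C → 19 + 273.15 = 292.15 K.
Two reversible stages in series are equivalent to a single Carnot engine between T_H and T_C, so η_total = 1 − T_C/T_H = 1 − 292.15/1117.59 = 0.7386.
W_total = η_total · Q_H = 0.7386 × 660 = 487 kJ.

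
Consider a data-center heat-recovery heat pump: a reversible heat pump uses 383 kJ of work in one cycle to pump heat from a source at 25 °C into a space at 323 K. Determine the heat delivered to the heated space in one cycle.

T_C = 25 °C → 25 + 273.15 = 298.15 K.
COP_HP = T_H/(T_H − T_C) = 323.00/24.85 = 12.9980.
Q_H = COP_HP · W = 12.9980 × 383 = 4980 kJ.

Q_H ≈ 4980 kJ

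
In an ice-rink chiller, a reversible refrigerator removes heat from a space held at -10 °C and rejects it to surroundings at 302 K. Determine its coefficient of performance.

T_C = -10 °C → -10 + 273.15 = 263.15 K.
COP_R = T_C/(T_H − T_C) = 263.15/(302.00 − 263.15) = 6.77.

COP_R ≈ 6.77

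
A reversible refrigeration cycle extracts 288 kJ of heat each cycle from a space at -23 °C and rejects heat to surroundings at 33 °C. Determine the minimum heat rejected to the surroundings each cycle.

Q_H ≈ 352.5 kJ

T_H = 33 °C → 33 + 273.15 = 306.15 K.
T_C = -23 °C → -23 + 273.15 = 250.15 K.
For a reversible cycle Q_H/Q_C = T_H/T_C, so Q_H = Q_C·T_H/T_C = 288 × 306.15/250.15 = 352.5 kJ.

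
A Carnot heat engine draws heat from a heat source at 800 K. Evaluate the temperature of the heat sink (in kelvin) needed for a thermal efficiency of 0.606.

From η = 1 − T_C/T_H, T_C = T_H·(1 − η) = 800.00 × (1 − 0.606) = 315 K.

T_C ≈ 315 K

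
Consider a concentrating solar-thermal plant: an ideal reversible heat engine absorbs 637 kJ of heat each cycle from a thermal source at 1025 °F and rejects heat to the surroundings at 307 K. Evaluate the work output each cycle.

W ≈ 400 kJ

T_H = 1025 °F → (1025 − 32) × 5/9 = 551.67 °C = 824.82 K.
Carnot efficiency: η = 1 − T_C/T_H = 1 − 307.00/824.82 = 0.6278.
W = η·Q_H = 0.6278 × 637 = 400 kJ.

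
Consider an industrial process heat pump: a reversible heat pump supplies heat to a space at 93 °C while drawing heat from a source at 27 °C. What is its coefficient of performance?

T_H = 93 °C → 93 + 273.15 = 366.15 K.
T_C = 27 °C → 27 + 273.15 = 300.15 K.
The Carnot heat-pump COP is COP_HP = T_H/(T_H − T_C) = 366.15/(366.15 − 300.15) = 5.548.

COP_HP ≈ 5.548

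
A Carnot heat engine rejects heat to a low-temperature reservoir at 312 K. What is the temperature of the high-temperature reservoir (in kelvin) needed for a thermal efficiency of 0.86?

From η = 1 − T_C/T_H, solving for T_H gives T_H = T_C/(1 − η) = 312.00/(1 − 0.86) = 2229 K.

T_H ≈ 2229 K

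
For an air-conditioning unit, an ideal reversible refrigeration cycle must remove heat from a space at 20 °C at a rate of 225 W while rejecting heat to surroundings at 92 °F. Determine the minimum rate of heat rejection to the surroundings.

T_H = 92 °F → (92 − 32) × 5/9 = 33.33 °C = 306.48 K.
T_C = 20 °C → 20 + 273.15 = 293.15 K.
For a reversible cycle Q_H/Q_C = T_H/T_C, so Q_H = Q_C·T_H/T_C = 225 × 306.48/293.15 = 235.2 W.

Q̇_H ≈ 235.2 W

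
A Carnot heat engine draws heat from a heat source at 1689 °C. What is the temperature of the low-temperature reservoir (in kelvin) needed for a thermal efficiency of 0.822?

T_C ≈ 349.3 K

T_H = 1689 °C → 1689 + 273.15 = 1962.15 K.
From η = 1 − T_C/T_H, T_C = T_H·(1 − η) = 1962.15 × (1 − 0.822) = 349.3 K.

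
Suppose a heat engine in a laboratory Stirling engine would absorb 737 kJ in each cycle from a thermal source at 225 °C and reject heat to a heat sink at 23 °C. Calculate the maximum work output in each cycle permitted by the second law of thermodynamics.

W_max ≈ 299 kJ

T_H = 225 °C → 225 + 273.15 = 498.15 K.
T_C = 23 °C → 23 + 273.15 = 296.15 K.
No engine can exceed the Carnot limit: η_max = 1 − T_C/T_H = 1 − 296.15/498.15 = 0.4055.
W_max = η_max · Q_H = 0.4055 × 737 = 299 kJ.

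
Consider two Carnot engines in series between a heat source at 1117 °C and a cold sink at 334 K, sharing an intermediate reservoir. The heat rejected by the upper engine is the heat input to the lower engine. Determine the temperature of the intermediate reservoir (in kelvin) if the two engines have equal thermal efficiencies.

T_m ≈ 681 K

T_H = 1117 °C → 1117 + 273.15 = 1390.15 K.
Equal efficiencies require 1 − T_m/T_H = 1 − T_C/T_m, i.e. T_m/T_H = T_C/T_m, so T_m = √(T_H·T_C) = √(1390.15 × 334.00) = 681 K.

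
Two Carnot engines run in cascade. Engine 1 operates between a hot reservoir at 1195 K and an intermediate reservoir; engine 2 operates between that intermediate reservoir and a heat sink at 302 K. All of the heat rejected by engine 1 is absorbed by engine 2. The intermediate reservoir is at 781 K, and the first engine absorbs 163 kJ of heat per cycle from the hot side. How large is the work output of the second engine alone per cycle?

W₂ ≈ 65.3 kJ

Heat entering the second stage: Q_m = Q_H·(T_m/T_H) = 163 × 781.00/1195.00 = 107 kJ.
Second-stage efficiency η₂ = 1 − T_C/T_m = 1 − 302.00/781.00 = 0.6133, so W₂ = η₂·Q_m = 65.3 kJ.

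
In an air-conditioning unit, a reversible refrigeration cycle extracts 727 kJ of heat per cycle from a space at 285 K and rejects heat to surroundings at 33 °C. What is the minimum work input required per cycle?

W_in ≈ 54.0 kJ

T_H = 33 °C → 33 + 273.15 = 306.15 K.
COP_R = T_C/(T_H − T_C) = 285.00/21.15 = 13.4752.
W = Q_C/COP_R = 727/13.4752 = 54.0 kJ.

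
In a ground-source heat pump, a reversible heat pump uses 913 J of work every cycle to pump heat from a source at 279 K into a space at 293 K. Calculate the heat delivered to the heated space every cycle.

Q_H ≈ 19100 J

The Carnot heat-pump COP is COP_HP = T_H/(T_H − T_C) = 293.00/14.00 = 20.9286.
Q_H = COP_HP · W = 20.9286 × 913 = 19100 J.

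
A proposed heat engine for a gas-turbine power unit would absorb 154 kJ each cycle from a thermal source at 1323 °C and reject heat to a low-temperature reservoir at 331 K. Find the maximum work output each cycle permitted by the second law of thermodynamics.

T_H = 1323 °C → 1323 + 273.15 = 1596.15 K.
No engine can exceed the Carnot limit: η_max = 1 − T_C/T_H = 1 − 331.00/1596.15 = 0.7926.
W_max = η_max · Q_H = 0.7926 × 154 = 122.1 kJ.

W_max ≈ 122.1 kJ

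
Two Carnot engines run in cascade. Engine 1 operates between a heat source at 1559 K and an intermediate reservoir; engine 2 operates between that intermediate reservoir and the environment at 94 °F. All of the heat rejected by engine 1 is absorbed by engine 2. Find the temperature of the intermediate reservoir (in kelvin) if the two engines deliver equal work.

T_m ≈ 933.3 K

T_C = 94 °F → (94 − 32) × 5/9 = 34.44 °C = 307.59 K.
For reversible stages Q_m = Q_H·(T_m/T_H). Setting W₁ = Q_H(1 − T_m/T_H) equal to W₂ = Q_m(1 − T_C/T_m) = Q_H·(T_m − T_C)/T_H gives T_H − T_m = T_m − T_C, so T_m = (T_H + T_C)/2 = (1559.00 + 307.59)/2 = 933.3 K.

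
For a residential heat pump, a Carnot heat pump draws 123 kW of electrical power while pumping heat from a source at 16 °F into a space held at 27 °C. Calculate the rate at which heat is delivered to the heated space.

T_H = 27 °C → 27 + 273.15 = 300.15 K.
T_C = 16 °F → (16 − 32) × 5/9 = -8.89 °C = 264.26 K.
COP_HP = T_H/(T_H − T_C) = 300.15/35.89 = 8.3633.
Q_H = COP_HP · W = 8.3633 × 123 = 1029 kW.

Q̇_H ≈ 1029 kW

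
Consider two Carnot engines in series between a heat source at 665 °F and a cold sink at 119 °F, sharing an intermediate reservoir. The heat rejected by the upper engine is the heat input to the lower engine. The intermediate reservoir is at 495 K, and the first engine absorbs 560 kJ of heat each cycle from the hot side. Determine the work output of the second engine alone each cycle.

T_H = 665 °F → (665 − 32) × 5/9 = 351.67 °C = 624.82 K.
T_C = 119 °F → (119 − 32) × 5/9 = 48.33 °C = 321.48 K.
Heat entering the second stage: Q_m = Q_H·(T_m/T_H) = 560 × 495.00/624.82 = 444 kJ.
Second-stage efficiency η₂ = 1 − T_C/T_m = 1 − 321.48/495.00 = 0.3505, so W₂ = η₂·Q_m = 156 kJ.

W₂ ≈ 156 kJ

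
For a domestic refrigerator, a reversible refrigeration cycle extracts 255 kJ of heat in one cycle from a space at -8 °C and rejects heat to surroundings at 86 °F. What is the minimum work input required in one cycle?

T_H = 86 °F → (86 − 32) × 5/9 = 30.00 °C = 303.15 K.
T_C = -8 °C → -8 + 273.15 = 265.15 K.
For a reversible refrigerator, COP_R = T_C/(T_H − T_C) = 265.15/38.00 = 6.9776.
W = Q_C/COP_R = 255/6.9776 = 36.5 kJ.

W_in ≈ 36.5 kJ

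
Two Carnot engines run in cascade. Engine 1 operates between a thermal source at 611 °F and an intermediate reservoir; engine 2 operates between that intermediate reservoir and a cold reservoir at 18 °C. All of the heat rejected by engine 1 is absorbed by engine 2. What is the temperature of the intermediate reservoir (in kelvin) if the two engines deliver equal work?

T_H = 611 °F → (611 − 32) × 5/9 = 321.67 °C = 594.82 K.
T_C = 18 °C → 18 + 273.15 = 291.15 K.
For reversible stages Q_m = Q_H·(T_m/T_H). Setting W₁ = Q_H(1 − T_m/T_H) equal to W₂ = Q_m(1 − T_C/T_m) = Q_H·(T_m − T_C)/T_H gives T_H − T_m = T_m − T_C, so T_m = (T_H + T_C)/2 = (594.82 + 291.15)/2 = 443 K.

T_m ≈ 443 K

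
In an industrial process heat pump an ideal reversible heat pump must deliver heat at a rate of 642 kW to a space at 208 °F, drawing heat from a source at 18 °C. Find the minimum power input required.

T_H = 208 °F → (208 − 32) × 5/9 = 97.78 °C = 370.93 K.
T_C = 18 °C → 18 + 273.15 = 291.15 K.
COP_HP = T_H/(T_H − T_C) = 370.93/79.78 = 4.6495.
W = Q_H/COP_HP = 642/4.6495 = 138.1 kW.

Ẇ_in ≈ 138.1 kW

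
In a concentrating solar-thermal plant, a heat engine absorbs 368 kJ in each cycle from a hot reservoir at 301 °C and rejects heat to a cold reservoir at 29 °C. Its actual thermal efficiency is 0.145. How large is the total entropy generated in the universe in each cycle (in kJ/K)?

ΔS_univ ≈ 0.400 kJ/K

T_H = 301 °C → 301 + 273.15 = 574.15 K.
T_C = 29 °C → 29 + 273.15 = 302.15 K.
W = η·Q_H = 0.145 × 368 = 53.36 kJ, so Q_C = Q_H − W = 314.6 kJ.
Reservoir entropy changes: ΔS_H = −Q_H/T_H = −368/574.15 = -0.6409 kJ/K and ΔS_C = +Q_C/T_C = 314.6/302.15 = 1.041 kJ/K.
ΔS_univ = −Q_H/T_H + Q_C/T_C = 0.400 kJ/K (> 0, since η = 0.145 < η_Carnot = 0.474).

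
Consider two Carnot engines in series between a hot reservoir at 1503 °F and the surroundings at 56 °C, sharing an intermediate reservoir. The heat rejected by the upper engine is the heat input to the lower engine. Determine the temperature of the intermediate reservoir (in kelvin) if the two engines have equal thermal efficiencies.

T_m ≈ 599 K

T_H = 1503 °F → (1503 − 32) × 5/9 = 817.22 °C = 1090.37 K.
T_C = 56 °C → 56 + 273.15 = 329.15 K.
Equal efficiencies require 1 − T_m/T_H = 1 − T_C/T_m, i.e. T_m/T_H = T_C/T_m, so T_m = √(T_H·T_C) = √(1090.37 × 329.15) = 599 K.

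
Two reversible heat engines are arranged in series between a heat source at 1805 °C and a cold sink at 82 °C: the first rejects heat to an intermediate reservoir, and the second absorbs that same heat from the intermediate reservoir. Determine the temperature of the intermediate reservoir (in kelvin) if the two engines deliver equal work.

T_m ≈ 1217 K

T_H = 1805 °C → 1805 + 273.15 = 2078.15 K.
T_C = 82 °C → 82 + 273.15 = 355.15 K.
For reversible stages Q_m = Q_H·(T_m/T_H). Setting W₁ = Q_H(1 − T_m/T_H) equal to W₂ = Q_m(1 − T_C/T_m) = Q_H·(T_m − T_C)/T_H gives T_H − T_m = T_m − T_C, so T_m = (T_H + T_C)/2 = (2078.15 + 355.15)/2 = 1217 K.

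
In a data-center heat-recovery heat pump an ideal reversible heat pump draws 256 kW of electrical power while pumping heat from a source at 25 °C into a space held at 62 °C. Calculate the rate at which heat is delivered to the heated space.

T_H = 62 °C → 62 + 273.15 = 335.15 K.
T_C = 25 °C → 25 + 273.15 = 298.15 K.
For a reversible heat pump, COP_HP = T_H/(T_H − T_C) = 335.15/37.00 = 9.0581.
Q_H = COP_HP · W = 9.0581 × 256 = 2320 kW.

Q̇_H ≈ 2320 kW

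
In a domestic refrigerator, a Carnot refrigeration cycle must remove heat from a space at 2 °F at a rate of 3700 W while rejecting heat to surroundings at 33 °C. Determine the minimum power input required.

Ẇ_in ≈ 716 W

T_H = 33 °C → 33 + 273.15 = 306.15 K.
T_C = 2 °F → (2 − 32) × 5/9 = -16.67 °C = 256.48 K.
COP_R = T_C/(T_H − T_C) = 256.48/49.67 = 5.1641.
W = Q_C/COP_R = 3700/5.1641 = 716 W.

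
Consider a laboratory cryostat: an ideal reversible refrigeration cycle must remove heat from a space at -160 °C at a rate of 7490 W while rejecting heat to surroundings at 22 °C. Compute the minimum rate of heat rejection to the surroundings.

T_H = 22 °C → 22 + 273.15 = 295.15 K.
T_C = -160 °C → -160 + 273.15 = 113.15 K.
For a reversible cycle Q_H/Q_C = T_H/T_C, so Q_H = Q_C·T_H/T_C = 7490 × 295.15/113.15 = 19500 W.

Q̇_H ≈ 19500 W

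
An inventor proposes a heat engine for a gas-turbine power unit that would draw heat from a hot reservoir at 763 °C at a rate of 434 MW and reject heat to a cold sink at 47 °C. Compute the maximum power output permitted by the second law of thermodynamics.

Ẇ_max ≈ 299.9 MW

T_H = 763 °C → 763 + 273.15 = 1036.15 K.
T_C = 47 °C → 47 + 273.15 = 320.15 K.
No engine can exceed the Carnot limit: η_max = 1 − T_C/T_H = 1 − 320.15/1036.15 = 0.6910.
W_max = η_max · Q_H = 0.6910 × 434 = 299.9 MW.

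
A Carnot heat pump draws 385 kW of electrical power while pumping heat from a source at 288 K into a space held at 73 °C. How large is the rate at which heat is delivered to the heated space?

T_H = 73 °C → 73 + 273.15 = 346.15 K.
Reversible heating COP: COP_HP = T_H/(T_H − T_C) = 346.15/58.15 = 5.9527.
Q_H = COP_HP · W = 5.9527 × 385 = 2292 kW.

Q̇_H ≈ 2292 kW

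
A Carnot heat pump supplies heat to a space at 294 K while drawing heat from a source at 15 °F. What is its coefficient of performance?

T_C = 15 °F → (15 − 32) × 5/9 = -9.44 °C = 263.71 K.
Reversible heating COP: COP_HP = T_H/(T_H − T_C) = 294.00/(294.00 − 263.71) = 9.705.

COP_HP ≈ 9.705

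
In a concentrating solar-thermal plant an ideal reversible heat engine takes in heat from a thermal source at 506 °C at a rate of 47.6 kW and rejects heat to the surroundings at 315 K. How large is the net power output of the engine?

T_H = 506 °C → 506 + 273.15 = 779.15 K.
For a reversible engine, η = 1 − T_C/T_H = 1 − 315.00/779.15 = 0.5957.
W = η·Q_H = 0.5957 × 47.6 = 28.4 kW.

Ẇ ≈ 28.4 kW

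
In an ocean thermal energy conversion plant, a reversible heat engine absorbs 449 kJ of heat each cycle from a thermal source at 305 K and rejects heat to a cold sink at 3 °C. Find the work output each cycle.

T_C = 3 °C → 3 + 273.15 = 276.15 K.
Carnot efficiency: η = 1 − T_C/T_H = 1 − 276.15/305.00 = 0.0946.
W = η·Q_H = 0.0946 × 449 = 42.5 kJ.

W ≈ 42.5 kJ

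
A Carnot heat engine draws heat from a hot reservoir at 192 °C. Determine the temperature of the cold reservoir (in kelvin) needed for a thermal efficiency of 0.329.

T_H = 192 °C → 192 + 273.15 = 465.15 K.
From η = 1 − T_C/T_H, T_C = T_H·(1 − η) = 465.15 × (1 − 0.329) = 312.1 K.

T_C ≈ 312.1 K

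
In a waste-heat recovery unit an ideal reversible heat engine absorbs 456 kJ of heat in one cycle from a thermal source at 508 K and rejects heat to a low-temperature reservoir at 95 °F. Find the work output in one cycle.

W ≈ 179.4 kJ

T_C = 95 °F → (95 − 32) × 5/9 = 35.00 °C = 308.15 K.
The Carnot efficiency is η = 1 − T_C/T_H = 1 − 308.15/508.00 = 0.3934.
W = η·Q_H = 0.3934 × 456 = 179.4 kJ.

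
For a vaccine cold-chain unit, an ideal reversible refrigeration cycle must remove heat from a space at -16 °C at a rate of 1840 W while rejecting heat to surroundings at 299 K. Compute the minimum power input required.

Ẇ_in ≈ 299 W

T_C = -16 °C → -16 + 273.15 = 257.15 K.
For a reversible refrigerator, COP_R = T_C/(T_H − T_C) = 257.15/41.85 = 6.1446.
W = Q_C/COP_R = 1840/6.1446 = 299 W.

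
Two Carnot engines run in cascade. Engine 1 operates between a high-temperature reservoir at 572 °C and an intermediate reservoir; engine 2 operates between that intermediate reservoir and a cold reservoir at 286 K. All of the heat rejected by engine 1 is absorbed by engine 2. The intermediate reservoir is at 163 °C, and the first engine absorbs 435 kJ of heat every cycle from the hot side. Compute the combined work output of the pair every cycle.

T_H = 572 °C → 572 + 273.15 = 845.15 K.
Two reversible stages in series are equivalent to a single Carnot engine between T_H and T_C, so η_total = 1 − T_C/T_H = 1 − 286.00/845.15 = 0.6616.
W_total = η_total · Q_H = 0.6616 × 435 = 288 kJ.

W_total ≈ 288 kJ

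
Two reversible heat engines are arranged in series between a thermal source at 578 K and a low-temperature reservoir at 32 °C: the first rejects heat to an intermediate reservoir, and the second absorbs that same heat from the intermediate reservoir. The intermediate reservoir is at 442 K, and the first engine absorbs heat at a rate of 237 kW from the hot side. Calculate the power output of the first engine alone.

Ẇ₁ ≈ 55.8 kW

T_C = 32 °C → 32 + 273.15 = 305.15 K.
First-stage efficiency η₁ = 1 − T_m/T_H = 1 − 442.00/578.00 = 0.2353.
W₁ = η₁·Q_H = 0.2353 × 237 = 55.8 kW.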